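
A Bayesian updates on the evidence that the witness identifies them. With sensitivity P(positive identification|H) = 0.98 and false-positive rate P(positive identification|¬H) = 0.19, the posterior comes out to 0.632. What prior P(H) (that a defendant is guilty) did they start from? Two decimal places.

P(H) = 0.25

In odds form, posterior odds = prior odds × likelihood ratio, so prior odds = posterior odds ÷ LR.
Posterior odds = 0.632/(1−0.632) = 1.7174. LR = 0.98/0.19 = 5.1579.
Prior odds = 1.7174/5.1579 = 0.3330, so P(H) = 0.3330/(1+0.3330) ≈ 0.25.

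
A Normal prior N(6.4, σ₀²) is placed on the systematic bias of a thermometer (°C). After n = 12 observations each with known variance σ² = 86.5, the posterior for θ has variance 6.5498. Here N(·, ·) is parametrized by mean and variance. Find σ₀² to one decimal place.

Posterior precision equals prior precision plus data precision: 1/σ_n² = 1/σ₀² + n/σ².
So 1/σ₀² = 1/6.5498 − 12/86.5 = 0.152676 − 0.138728 = 0.013948.
Hence σ₀² = 1/0.013948 ≈ 71.7.

σ₀² = 71.7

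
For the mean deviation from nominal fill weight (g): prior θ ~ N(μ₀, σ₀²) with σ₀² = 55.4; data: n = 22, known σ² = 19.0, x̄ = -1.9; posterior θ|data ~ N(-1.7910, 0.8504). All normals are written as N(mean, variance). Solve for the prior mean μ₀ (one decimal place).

μ₀ = 5.2

The posterior mean is a precision-weighted average: μ_n = (τ₀μ₀ + τ_data·x̄)/(τ₀+τ_data), with τ₀=1/σ₀² and τ_data=n/σ².
Here τ₀ = 1/55.4 = 0.018051 and τ_data = 22/19.0 = 1.157895, so τ_n = 1.175946.
Rearranging for μ₀: μ₀ = (μ_n·τ_n − τ_data·x̄)/τ₀ = (-1.7910·1.175946 − 1.157895·-1.9) / 0.018051 = 0.093881/0.018051 ≈ 5.2.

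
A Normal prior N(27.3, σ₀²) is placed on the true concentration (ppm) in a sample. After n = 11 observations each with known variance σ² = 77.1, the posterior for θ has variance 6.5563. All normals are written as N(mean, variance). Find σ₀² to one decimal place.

σ₀² = 101.5

Posterior precision equals prior precision plus data precision: 1/σ_n² = 1/σ₀² + n/σ².
So 1/σ₀² = 1/6.5563 − 11/77.1 = 0.152525 − 0.142672 = 0.009853.
Hence σ₀² = 1/0.009853 ≈ 101.5.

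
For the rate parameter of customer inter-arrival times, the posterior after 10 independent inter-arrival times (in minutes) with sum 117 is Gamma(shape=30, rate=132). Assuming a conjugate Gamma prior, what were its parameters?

For an exponential likelihood with a Gamma(α, β) prior on the rate, n observations with total T give posterior Gamma(α+n, β+T).
So α = 30 − 10 = 20 and β = 132 − 117 = 15.

Gamma(shape=20, rate=15)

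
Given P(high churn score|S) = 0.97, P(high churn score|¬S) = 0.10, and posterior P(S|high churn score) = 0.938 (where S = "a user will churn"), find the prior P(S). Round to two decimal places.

In odds form, posterior odds = prior odds × likelihood ratio, so prior odds = posterior odds ÷ LR.
Posterior odds = 0.938/(1−0.938) = 15.1290. LR = 0.97/0.10 = 9.7000.
Prior odds = 15.1290/9.7000 = 1.5597, so P(S) = 1.5597/(1+1.5597) ≈ 0.61.

P(S) = 0.61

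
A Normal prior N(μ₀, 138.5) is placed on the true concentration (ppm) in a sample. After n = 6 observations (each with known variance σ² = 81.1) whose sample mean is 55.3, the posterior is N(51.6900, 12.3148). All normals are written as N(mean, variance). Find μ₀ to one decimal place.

μ₀ = 14.7

The posterior mean is a precision-weighted average: μ_n = (τ₀μ₀ + τ_data·x̄)/(τ₀+τ_data), with τ₀=1/σ₀² and τ_data=n/σ².
Here τ₀ = 1/138.5 = 0.007220 and τ_data = 6/81.1 = 0.073983, so τ_n = 0.081203.
Rearranging for μ₀: μ₀ = (μ_n·τ_n − τ_data·x̄)/τ₀ = (51.6900·0.081203 − 0.073983·55.3) / 0.007220 = 0.106123/0.007220 ≈ 14.7.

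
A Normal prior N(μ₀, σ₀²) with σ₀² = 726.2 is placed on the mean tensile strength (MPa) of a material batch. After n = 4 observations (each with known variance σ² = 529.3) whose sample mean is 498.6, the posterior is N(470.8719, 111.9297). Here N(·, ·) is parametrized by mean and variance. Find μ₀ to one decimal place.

The posterior mean is a precision-weighted average: μ_n = (τ₀μ₀ + τ_data·x̄)/(τ₀+τ_data), with τ₀=1/σ₀² and τ_data=n/σ².
Here τ₀ = 1/726.2 = 0.001377 and τ_data = 4/529.3 = 0.007557, so τ_n = 0.008934.
Rearranging for μ₀: μ₀ = (μ_n·τ_n − τ_data·x̄)/τ₀ = (470.8719·0.008934 − 0.007557·498.6) / 0.001377 = 0.438849/0.001377 ≈ 318.7.

μ₀ = 318.7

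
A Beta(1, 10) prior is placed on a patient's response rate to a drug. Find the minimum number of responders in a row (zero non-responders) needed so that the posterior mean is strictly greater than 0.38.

k = 6

After k responders and 0 non-responders the posterior is Beta(1+k, 10), with mean (1+k)/(1+10+k).
Set (1+k)/(11+k) > 0.38 and solve: k > (0.38·11 − 1)/(1 − 0.38) = 5.129.
The smallest integer exceeding 5.129 is 6.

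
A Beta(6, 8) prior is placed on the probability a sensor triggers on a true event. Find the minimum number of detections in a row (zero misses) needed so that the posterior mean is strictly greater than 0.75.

k = 19

After k detections and 0 misses the posterior is Beta(6+k, 8), with mean (6+k)/(6+8+k).
Set (6+k)/(14+k) > 0.75 and solve: k > (0.75·14 − 6)/(1 − 0.75) = 18.000.
The smallest integer exceeding 18.000 is 19, and checking k=19: (25)/(33) = 0.7576 > 0.75.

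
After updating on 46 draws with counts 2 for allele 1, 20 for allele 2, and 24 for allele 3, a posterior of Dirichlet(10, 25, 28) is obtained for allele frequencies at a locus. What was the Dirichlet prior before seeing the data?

Dirichlet(8, 5, 4)

For a Dirichlet(α) prior with multinomial counts c, the posterior is Dirichlet(α + c) componentwise.
Subtract each count from the matching posterior parameter: 10−2=8, 25−20=5, 28−24=4.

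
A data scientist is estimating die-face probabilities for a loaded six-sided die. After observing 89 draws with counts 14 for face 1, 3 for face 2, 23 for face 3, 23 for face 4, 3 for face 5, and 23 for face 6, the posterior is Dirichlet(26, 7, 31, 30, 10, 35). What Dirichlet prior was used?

For a Dirichlet(α) prior with multinomial counts c, the posterior is Dirichlet(α + c) componentwise.
Subtract each count from the matching posterior parameter: 26−14=12, 7−3=4, 31−23=8, 30−23=7, 10−3=7, 35−23=12.

Dirichlet(12, 4, 8, 7, 7, 12)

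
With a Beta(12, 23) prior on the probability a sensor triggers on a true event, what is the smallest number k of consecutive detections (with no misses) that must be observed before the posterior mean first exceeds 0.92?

k = 253

After k detections and 0 misses the posterior is Beta(12+k, 23), with mean (12+k)/(12+23+k).
Set (12+k)/(35+k) > 0.92 and solve: k > (0.92·35 − 12)/(1 − 0.92) = 252.500.
The smallest integer exceeding 252.500 is 253, and checking k=253: (265)/(288) = 0.9201 > 0.92.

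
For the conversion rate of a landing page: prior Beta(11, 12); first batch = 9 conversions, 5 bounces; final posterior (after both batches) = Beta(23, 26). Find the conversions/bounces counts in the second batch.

3 conversions and 9 bounces

Sequential conjugate updates are equivalent to a single update on the pooled data, so total successes = posterior α − prior α and total failures = posterior β − prior β.
Total across both batches: 23−11=12 conversions, 26−12=14 bounces.
Subtract the first batch: 12−9=3 conversions and 14−5=9 bounces.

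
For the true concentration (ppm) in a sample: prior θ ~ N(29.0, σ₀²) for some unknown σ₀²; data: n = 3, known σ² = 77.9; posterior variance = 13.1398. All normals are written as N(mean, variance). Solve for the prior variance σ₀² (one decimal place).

Posterior precision equals prior precision plus data precision: 1/σ_n² = 1/σ₀² + n/σ².
So 1/σ₀² = 1/13.1398 − 3/77.9 = 0.076105 − 0.038511 = 0.037594.
Hence σ₀² = 1/0.037594 ≈ 26.6.

σ₀² = 26.6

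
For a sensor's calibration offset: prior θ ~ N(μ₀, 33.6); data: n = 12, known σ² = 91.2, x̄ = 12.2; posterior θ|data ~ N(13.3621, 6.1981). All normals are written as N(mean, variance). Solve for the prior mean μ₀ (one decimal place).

With known observation variance, the Normal–Normal posterior has precision τ_n = τ₀ + n/σ² and mean μ_n = (τ₀μ₀ + (n/σ²)x̄)/τ_n.
Here τ₀ = 1/33.6 = 0.029762 and τ_data = 12/91.2 = 0.131579, so τ_n = 0.161341.
Rearranging for μ₀: μ₀ = (μ_n·τ_n − τ_data·x̄)/τ₀ = (13.3621·0.161341 − 0.131579·12.2) / 0.029762 = 0.550591/0.029762 ≈ 18.5.

μ₀ = 18.5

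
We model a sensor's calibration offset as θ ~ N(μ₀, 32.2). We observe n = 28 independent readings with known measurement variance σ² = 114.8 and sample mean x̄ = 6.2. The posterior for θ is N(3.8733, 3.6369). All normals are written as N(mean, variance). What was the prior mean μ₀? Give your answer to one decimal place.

The posterior mean is a precision-weighted average: μ_n = (τ₀μ₀ + τ_data·x̄)/(τ₀+τ_data), with τ₀=1/σ₀² and τ_data=n/σ².
Here τ₀ = 1/32.2 = 0.031056 and τ_data = 28/114.8 = 0.243902, so τ_n = 0.274958.
Rearranging for μ₀: μ₀ = (μ_n·τ_n − τ_data·x̄)/τ₀ = (3.8733·0.274958 − 0.243902·6.2) / 0.031056 = -0.447198/0.031056 ≈ -14.4.

μ₀ = -14.4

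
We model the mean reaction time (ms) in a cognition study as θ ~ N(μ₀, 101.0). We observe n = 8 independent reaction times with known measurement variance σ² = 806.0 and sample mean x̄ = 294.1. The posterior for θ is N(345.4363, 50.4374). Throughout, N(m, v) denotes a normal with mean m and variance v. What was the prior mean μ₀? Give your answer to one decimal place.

With known observation variance, the Normal–Normal posterior has precision τ_n = τ₀ + n/σ² and mean μ_n = (τ₀μ₀ + (n/σ²)x̄)/τ_n.
Here τ₀ = 1/101.0 = 0.009901 and τ_data = 8/806.0 = 0.009926, so τ_n = 0.019827.
Rearranging for μ₀: μ₀ = (μ_n·τ_n − τ_data·x̄)/τ₀ = (345.4363·0.019827 − 0.009926·294.1) / 0.009901 = 3.929729/0.009901 ≈ 396.9.

μ₀ = 396.9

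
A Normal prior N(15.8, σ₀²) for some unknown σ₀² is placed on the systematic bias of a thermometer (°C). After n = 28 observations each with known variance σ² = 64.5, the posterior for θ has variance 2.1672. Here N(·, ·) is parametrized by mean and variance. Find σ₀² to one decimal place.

σ₀² = 36.6

Posterior precision equals prior precision plus data precision: 1/σ_n² = 1/σ₀² + n/σ².
So 1/σ₀² = 1/2.1672 − 28/64.5 = 0.461425 − 0.434109 = 0.027316.
Hence σ₀² = 1/0.027316 ≈ 36.6.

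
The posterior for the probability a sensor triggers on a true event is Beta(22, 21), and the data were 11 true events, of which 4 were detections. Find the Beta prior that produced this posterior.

Beta is conjugate to the binomial likelihood: posterior = Beta(α+s, β+f).
So α = 22 − 4 = 18 and β = 21 − 7 = 14.

Beta(18, 14)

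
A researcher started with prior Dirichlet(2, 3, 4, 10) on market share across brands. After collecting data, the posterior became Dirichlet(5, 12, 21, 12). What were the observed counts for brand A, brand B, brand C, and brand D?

For a Dirichlet(α) prior with multinomial counts c, the posterior is Dirichlet(α + c) componentwise.
Counts are posterior − prior componentwise: 5−2=3, 12−3=9, 21−4=17, 12−10=2.

counts (3, 9, 17, 2)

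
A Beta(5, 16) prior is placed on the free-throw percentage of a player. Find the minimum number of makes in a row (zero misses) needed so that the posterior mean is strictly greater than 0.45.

k = 9

After k makes and 0 misses the posterior is Beta(5+k, 16), with mean (5+k)/(5+16+k).
Set (5+k)/(21+k) > 0.45 and solve: k > (0.45·21 − 5)/(1 − 0.45) = 8.091.
The smallest integer exceeding 8.091 is 9, and checking k=9: (14)/(30) = 0.4667 > 0.45.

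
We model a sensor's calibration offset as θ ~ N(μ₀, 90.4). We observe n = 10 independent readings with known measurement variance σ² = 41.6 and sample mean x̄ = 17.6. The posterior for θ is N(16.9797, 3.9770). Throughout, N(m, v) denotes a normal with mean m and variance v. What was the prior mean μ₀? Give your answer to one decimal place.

μ₀ = 3.5

With known observation variance, the Normal–Normal posterior has precision τ_n = τ₀ + n/σ² and mean μ_n = (τ₀μ₀ + (n/σ²)x̄)/τ_n.
Here τ₀ = 1/90.4 = 0.011062 and τ_data = 10/41.6 = 0.240385, so τ_n = 0.251447.
Rearranging for μ₀: μ₀ = (μ_n·τ_n − τ_data·x̄)/τ₀ = (16.9797·0.251447 − 0.240385·17.6) / 0.011062 = 0.038719/0.011062 ≈ 3.5.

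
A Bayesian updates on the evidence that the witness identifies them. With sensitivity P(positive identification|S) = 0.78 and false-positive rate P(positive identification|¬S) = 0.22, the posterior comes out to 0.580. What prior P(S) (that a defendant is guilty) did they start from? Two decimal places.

In odds form, posterior odds = prior odds × likelihood ratio, so prior odds = posterior odds ÷ LR.
Posterior odds = 0.580/(1−0.580) = 1.3810. LR = 0.78/0.22 = 3.5455.
Prior odds = 1.3810/3.5455 = 0.3895, so P(S) = 0.3895/(1+0.3895) ≈ 0.28.

P(S) = 0.28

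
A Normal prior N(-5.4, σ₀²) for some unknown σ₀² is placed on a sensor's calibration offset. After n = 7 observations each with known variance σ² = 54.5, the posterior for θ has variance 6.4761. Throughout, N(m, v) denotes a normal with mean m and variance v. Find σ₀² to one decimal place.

Posterior precision equals prior precision plus data precision: 1/σ_n² = 1/σ₀² + n/σ².
So 1/σ₀² = 1/6.4761 − 7/54.5 = 0.154414 − 0.128440 = 0.025974.
Hence σ₀² = 1/0.025974 ≈ 38.5.

σ₀² = 38.5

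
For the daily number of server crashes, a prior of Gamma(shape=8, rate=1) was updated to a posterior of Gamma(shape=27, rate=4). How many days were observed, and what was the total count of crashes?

A Gamma(α, β) prior (rate parametrization) on a Poisson rate with n observations summing to S gives posterior Gamma(α+S, β+n).
Matching: Σxᵢ = 27 − 8 = 19 and n = 4 − 1 = 3.

n = 3 days with total 19 crashes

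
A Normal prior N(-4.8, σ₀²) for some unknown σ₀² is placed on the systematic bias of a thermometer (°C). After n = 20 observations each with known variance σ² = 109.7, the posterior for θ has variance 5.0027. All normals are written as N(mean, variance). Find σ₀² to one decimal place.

For the Normal–Normal model with known σ², precisions add: τ_n = τ₀ + n/σ².
So 1/σ₀² = 1/5.0027 − 20/109.7 = 0.199892 − 0.182315 = 0.017577.
Hence σ₀² = 1/0.017577 ≈ 56.9.

σ₀² = 56.9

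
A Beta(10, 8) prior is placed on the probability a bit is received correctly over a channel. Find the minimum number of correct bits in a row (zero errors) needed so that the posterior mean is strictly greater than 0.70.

k = 9

After k correct bits and 0 errors the posterior is Beta(10+k, 8), with mean (10+k)/(10+8+k).
Set (10+k)/(18+k) > 0.70 and solve: k > (0.70·18 − 10)/(1 − 0.70) = 8.667.
The smallest integer exceeding 8.667 is 9, and checking k=9: (19)/(27) = 0.7037 > 0.70.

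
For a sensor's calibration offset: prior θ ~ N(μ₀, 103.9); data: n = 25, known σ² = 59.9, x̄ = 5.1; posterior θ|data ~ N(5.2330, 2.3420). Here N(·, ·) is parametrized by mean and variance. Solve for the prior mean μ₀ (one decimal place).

The posterior mean is a precision-weighted average: μ_n = (τ₀μ₀ + τ_data·x̄)/(τ₀+τ_data), with τ₀=1/σ₀² and τ_data=n/σ².
Here τ₀ = 1/103.9 = 0.009625 and τ_data = 25/59.9 = 0.417362, so τ_n = 0.426987.
Rearranging for μ₀: μ₀ = (μ_n·τ_n − τ_data·x̄)/τ₀ = (5.2330·0.426987 − 0.417362·5.1) / 0.009625 = 0.105877/0.009625 ≈ 11.0.

μ₀ = 11.0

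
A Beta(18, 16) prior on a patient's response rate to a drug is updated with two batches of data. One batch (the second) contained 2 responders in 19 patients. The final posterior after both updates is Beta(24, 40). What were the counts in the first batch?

4 responders and 7 non-responders

Because Beta–binomial updating is additive in the counts, the combined data contributed (α_post−α_prior, β_post−β_prior) successes and failures.
Total across both batches: 24−18=6 responders, 40−16=24 non-responders.
Subtract the second batch: 6−2=4 responders and 24−17=7 non-responders.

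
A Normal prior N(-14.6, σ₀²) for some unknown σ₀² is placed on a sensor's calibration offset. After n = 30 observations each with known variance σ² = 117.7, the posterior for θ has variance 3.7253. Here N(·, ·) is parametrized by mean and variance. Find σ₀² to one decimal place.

σ₀² = 73.8

Posterior precision equals prior precision plus data precision: 1/σ_n² = 1/σ₀² + n/σ².
So 1/σ₀² = 1/3.7253 − 30/117.7 = 0.268435 − 0.254885 = 0.013550.
Hence σ₀² = 1/0.013550 ≈ 73.8.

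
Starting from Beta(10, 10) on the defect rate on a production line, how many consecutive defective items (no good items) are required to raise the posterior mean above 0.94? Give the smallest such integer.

After k defective items and 0 good items the posterior is Beta(10+k, 10), with mean (10+k)/(10+10+k).
Set (10+k)/(20+k) > 0.94 and solve: k > (0.94·20 − 10)/(1 − 0.94) = 146.667.
The smallest integer exceeding 146.667 is 147, and checking k=147: (157)/(167) = 0.9401 > 0.94.

k = 147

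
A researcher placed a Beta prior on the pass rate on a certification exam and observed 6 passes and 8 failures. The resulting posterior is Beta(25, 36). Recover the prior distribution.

Beta is conjugate to the binomial likelihood: posterior = Beta(a+s, b+f).
So a = 25 − 6 = 19 and b = 36 − 8 = 28.

Beta(19, 28)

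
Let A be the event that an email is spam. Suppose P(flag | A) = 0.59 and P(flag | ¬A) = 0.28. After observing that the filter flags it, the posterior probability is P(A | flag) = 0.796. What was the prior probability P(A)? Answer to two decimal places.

P(A) = 0.65

In odds form, posterior odds = prior odds × likelihood ratio, so prior odds = posterior odds ÷ LR.
Posterior odds = 0.796/(1−0.796) = 3.9020. LR = 0.59/0.28 = 2.1071.
Prior odds = 3.9020/2.1071 = 1.8518, so P(A) = 1.8518/(1+1.8518) ≈ 0.65.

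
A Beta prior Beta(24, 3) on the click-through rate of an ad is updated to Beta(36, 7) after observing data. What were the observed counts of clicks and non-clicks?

A Beta(a, b) prior with s successes and f failures in binomial data gives a Beta(a+s, b+f) posterior.
Match parameters: s=36−24=12, f=7−3=4.

12 clicks and 4 non-clicks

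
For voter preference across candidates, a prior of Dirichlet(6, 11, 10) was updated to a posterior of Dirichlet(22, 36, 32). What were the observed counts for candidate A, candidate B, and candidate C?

For a Dirichlet(α) prior with multinomial counts c, the posterior is Dirichlet(α + c) componentwise.
Counts are posterior − prior componentwise: 22−6=16, 36−11=25, 32−10=22.

counts (16, 25, 22)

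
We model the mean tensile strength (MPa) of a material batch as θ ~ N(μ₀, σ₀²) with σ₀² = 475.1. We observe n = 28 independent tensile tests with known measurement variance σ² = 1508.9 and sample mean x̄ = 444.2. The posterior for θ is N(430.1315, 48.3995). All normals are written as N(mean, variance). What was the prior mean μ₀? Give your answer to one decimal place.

μ₀ = 306.1

The posterior mean is a precision-weighted average: μ_n = (τ₀μ₀ + τ_data·x̄)/(τ₀+τ_data), with τ₀=1/σ₀² and τ_data=n/σ².
Here τ₀ = 1/475.1 = 0.002105 and τ_data = 28/1508.9 = 0.018557, so τ_n = 0.020662.
Rearranging for μ₀: μ₀ = (μ_n·τ_n − τ_data·x̄)/τ₀ = (430.1315·0.020662 − 0.018557·444.2) / 0.002105 = 0.644358/0.002105 ≈ 306.1.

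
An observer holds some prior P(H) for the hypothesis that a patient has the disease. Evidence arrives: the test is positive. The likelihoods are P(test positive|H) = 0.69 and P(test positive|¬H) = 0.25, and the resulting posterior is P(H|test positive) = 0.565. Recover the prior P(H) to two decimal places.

In odds form, posterior odds = prior odds × likelihood ratio, so prior odds = posterior odds ÷ LR.
Posterior odds = 0.565/(1−0.565) = 1.2989. LR = 0.69/0.25 = 2.7600.
Prior odds = 1.2989/2.7600 = 0.4706, so P(H) = 0.4706/(1+0.4706) ≈ 0.32.

P(H) = 0.32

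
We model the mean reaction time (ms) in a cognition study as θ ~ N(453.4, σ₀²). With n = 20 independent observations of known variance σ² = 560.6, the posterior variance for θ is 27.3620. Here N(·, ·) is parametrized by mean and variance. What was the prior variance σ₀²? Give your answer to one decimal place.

Posterior precision equals prior precision plus data precision: 1/σ_n² = 1/σ₀² + n/σ².
So 1/σ₀² = 1/27.3620 − 20/560.6 = 0.036547 − 0.035676 = 0.000871.
Hence σ₀² = 1/0.000871 ≈ 1148.1.

σ₀² = 1148.1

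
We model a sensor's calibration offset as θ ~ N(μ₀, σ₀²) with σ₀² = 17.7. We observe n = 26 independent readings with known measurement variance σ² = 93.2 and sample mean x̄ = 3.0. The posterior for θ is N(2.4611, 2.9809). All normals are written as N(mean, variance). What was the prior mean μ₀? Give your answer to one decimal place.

μ₀ = -0.2

With known observation variance, the Normal–Normal posterior has precision τ_n = τ₀ + n/σ² and mean μ_n = (τ₀μ₀ + (n/σ²)x̄)/τ_n.
Here τ₀ = 1/17.7 = 0.056497 and τ_data = 26/93.2 = 0.278970, so τ_n = 0.335467.
Rearranging for μ₀: μ₀ = (μ_n·τ_n − τ_data·x̄)/τ₀ = (2.4611·0.335467 − 0.278970·3.0) / 0.056497 = -0.011292/0.056497 ≈ -0.2.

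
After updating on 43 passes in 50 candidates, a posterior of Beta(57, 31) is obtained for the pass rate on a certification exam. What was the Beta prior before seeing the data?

Beta is conjugate to the binomial likelihood: posterior = Beta(a+s, b+f).
So a = 57 − 43 = 14 and b = 31 − 7 = 24.

Beta(14, 24)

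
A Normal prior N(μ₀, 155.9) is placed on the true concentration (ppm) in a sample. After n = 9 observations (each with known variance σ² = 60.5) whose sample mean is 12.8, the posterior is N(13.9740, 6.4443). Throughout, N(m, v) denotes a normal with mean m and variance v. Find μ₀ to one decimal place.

μ₀ = 41.2

The posterior mean is a precision-weighted average: μ_n = (τ₀μ₀ + τ_data·x̄)/(τ₀+τ_data), with τ₀=1/σ₀² and τ_data=n/σ².
Here τ₀ = 1/155.9 = 0.006414 and τ_data = 9/60.5 = 0.148760, so τ_n = 0.155174.
Rearranging for μ₀: μ₀ = (μ_n·τ_n − τ_data·x̄)/τ₀ = (13.9740·0.155174 − 0.148760·12.8) / 0.006414 = 0.264273/0.006414 ≈ 41.2.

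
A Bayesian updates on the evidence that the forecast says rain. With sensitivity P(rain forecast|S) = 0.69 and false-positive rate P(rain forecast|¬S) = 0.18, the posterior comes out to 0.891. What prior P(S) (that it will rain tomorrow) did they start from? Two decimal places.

P(S) = 0.68

Bayes' rule in odds form gives O(S|E) = O(S)·[P(E|S)/P(E|¬S)], hence O(S) = O(S|E)/LR.
Posterior odds = 0.891/(1−0.891) = 8.1743. LR = 0.69/0.18 = 3.8333.
Prior odds = 8.1743/3.8333 = 2.1324, so P(S) = 2.1324/(1+2.1324) ≈ 0.68.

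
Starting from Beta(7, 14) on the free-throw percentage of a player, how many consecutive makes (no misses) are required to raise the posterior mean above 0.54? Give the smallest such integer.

k = 10

After k makes and 0 misses the posterior is Beta(7+k, 14), with mean (7+k)/(7+14+k).
Set (7+k)/(21+k) > 0.54 and solve: k > (0.54·21 − 7)/(1 − 0.54) = 9.435.
The smallest integer exceeding 9.435 is 10, and checking k=10: (17)/(31) = 0.5484 > 0.54.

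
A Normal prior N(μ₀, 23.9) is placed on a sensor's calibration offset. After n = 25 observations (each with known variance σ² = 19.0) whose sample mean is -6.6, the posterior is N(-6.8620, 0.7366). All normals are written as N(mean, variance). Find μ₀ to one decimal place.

μ₀ = -15.1

With known observation variance, the Normal–Normal posterior has precision τ_n = τ₀ + n/σ² and mean μ_n = (τ₀μ₀ + (n/σ²)x̄)/τ_n.
Here τ₀ = 1/23.9 = 0.041841 and τ_data = 25/19.0 = 1.315789, so τ_n = 1.357630.
Rearranging for μ₀: μ₀ = (μ_n·τ_n − τ_data·x̄)/τ₀ = (-6.8620·1.357630 − 1.315789·-6.6) / 0.041841 = -0.631850/0.041841 ≈ -15.1.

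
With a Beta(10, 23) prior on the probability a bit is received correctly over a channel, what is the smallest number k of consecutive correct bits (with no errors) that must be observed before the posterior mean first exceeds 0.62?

After k correct bits and 0 errors the posterior is Beta(10+k, 23), with mean (10+k)/(10+23+k).
Set (10+k)/(33+k) > 0.62 and solve: k > (0.62·33 − 10)/(1 − 0.62) = 27.526.
The smallest integer exceeding 27.526 is 28.

k = 28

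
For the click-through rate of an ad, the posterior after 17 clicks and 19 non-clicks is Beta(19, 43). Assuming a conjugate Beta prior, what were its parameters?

Beta(2, 24)

A Beta(a, b) prior with s successes and f failures in binomial data gives a Beta(a+s, b+f) posterior.
Subtract the data counts: 19−17=2, 43−19=24.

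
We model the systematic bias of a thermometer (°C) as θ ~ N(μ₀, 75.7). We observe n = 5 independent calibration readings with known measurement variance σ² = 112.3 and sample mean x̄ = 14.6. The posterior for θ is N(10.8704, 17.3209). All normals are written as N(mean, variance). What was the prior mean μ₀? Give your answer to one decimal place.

With known observation variance, the Normal–Normal posterior has precision τ_n = τ₀ + n/σ² and mean μ_n = (τ₀μ₀ + (n/σ²)x̄)/τ_n.
Here τ₀ = 1/75.7 = 0.013210 and τ_data = 5/112.3 = 0.044524, so τ_n = 0.057734.
Rearranging for μ₀: μ₀ = (μ_n·τ_n − τ_data·x̄)/τ₀ = (10.8704·0.057734 − 0.044524·14.6) / 0.013210 = -0.022459/0.013210 ≈ -1.7.

μ₀ = -1.7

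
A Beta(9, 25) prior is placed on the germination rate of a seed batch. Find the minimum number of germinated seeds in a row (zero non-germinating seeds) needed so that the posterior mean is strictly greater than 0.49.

After k germinated seeds and 0 non-germinating seeds the posterior is Beta(9+k, 25), with mean (9+k)/(9+25+k).
Set (9+k)/(34+k) > 0.49 and solve: k > (0.49·34 − 9)/(1 − 0.49) = 15.020.
The smallest integer exceeding 15.020 is 16, and checking k=16: (25)/(50) = 0.5000 > 0.49.

k = 16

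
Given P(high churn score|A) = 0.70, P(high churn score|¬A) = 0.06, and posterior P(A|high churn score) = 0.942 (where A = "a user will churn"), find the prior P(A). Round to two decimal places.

P(A) = 0.58

In odds form, posterior odds = prior odds × likelihood ratio, so prior odds = posterior odds ÷ LR.
Posterior odds = 0.942/(1−0.942) = 16.2414. LR = 0.70/0.06 = 11.6667.
Prior odds = 16.2414/11.6667 = 1.3921, so P(A) = 1.3921/(1+1.3921) ≈ 0.58.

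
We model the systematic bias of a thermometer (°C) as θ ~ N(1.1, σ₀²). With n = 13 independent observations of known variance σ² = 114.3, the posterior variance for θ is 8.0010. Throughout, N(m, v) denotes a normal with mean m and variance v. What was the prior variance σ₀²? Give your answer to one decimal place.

Posterior precision equals prior precision plus data precision: 1/σ_n² = 1/σ₀² + n/σ².
So 1/σ₀² = 1/8.0010 − 13/114.3 = 0.124984 − 0.113736 = 0.011248.
Hence σ₀² = 1/0.011248 ≈ 88.9.

σ₀² = 88.9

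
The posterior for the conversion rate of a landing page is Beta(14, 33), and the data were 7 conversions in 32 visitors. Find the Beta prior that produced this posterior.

Beta(7, 8)

A Beta(α, β) prior with s successes and f failures in binomial data gives a Beta(α+s, β+f) posterior.
So α = 14 − 7 = 7 and β = 33 − 25 = 8.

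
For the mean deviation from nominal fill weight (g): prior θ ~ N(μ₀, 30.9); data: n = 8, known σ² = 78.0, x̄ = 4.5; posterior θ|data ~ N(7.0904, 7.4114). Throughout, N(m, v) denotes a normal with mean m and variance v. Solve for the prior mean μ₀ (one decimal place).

The posterior mean is a precision-weighted average: μ_n = (τ₀μ₀ + τ_data·x̄)/(τ₀+τ_data), with τ₀=1/σ₀² and τ_data=n/σ².
Here τ₀ = 1/30.9 = 0.032362 and τ_data = 8/78.0 = 0.102564, so τ_n = 0.134926.
Rearranging for μ₀: μ₀ = (μ_n·τ_n − τ_data·x̄)/τ₀ = (7.0904·0.134926 − 0.102564·4.5) / 0.032362 = 0.495141/0.032362 ≈ 15.3.

μ₀ = 15.3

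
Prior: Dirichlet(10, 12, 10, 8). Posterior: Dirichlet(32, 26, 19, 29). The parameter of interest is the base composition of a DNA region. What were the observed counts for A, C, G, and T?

counts (22, 14, 9, 21)

For a Dirichlet(α) prior with multinomial counts c, the posterior is Dirichlet(α + c) componentwise.
Counts are posterior − prior componentwise: 32−10=22, 26−12=14, 19−10=9, 29−8=21.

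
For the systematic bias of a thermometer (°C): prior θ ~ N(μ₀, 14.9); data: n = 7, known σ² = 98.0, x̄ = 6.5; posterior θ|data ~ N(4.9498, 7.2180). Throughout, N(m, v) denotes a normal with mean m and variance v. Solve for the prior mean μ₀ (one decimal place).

μ₀ = 3.3

With known observation variance, the Normal–Normal posterior has precision τ_n = τ₀ + n/σ² and mean μ_n = (τ₀μ₀ + (n/σ²)x̄)/τ_n.
Here τ₀ = 1/14.9 = 0.067114 and τ_data = 7/98.0 = 0.071429, so τ_n = 0.138543.
Rearranging for μ₀: μ₀ = (μ_n·τ_n − τ_data·x̄)/τ₀ = (4.9498·0.138543 − 0.071429·6.5) / 0.067114 = 0.221472/0.067114 ≈ 3.3.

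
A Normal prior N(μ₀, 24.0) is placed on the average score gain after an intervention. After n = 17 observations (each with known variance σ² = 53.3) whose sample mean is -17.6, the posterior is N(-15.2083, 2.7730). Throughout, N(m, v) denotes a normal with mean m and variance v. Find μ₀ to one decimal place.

μ₀ = 3.1

With known observation variance, the Normal–Normal posterior has precision τ_n = τ₀ + n/σ² and mean μ_n = (τ₀μ₀ + (n/σ²)x̄)/τ_n.
Here τ₀ = 1/24.0 = 0.041667 and τ_data = 17/53.3 = 0.318949, so τ_n = 0.360616.
Rearranging for μ₀: μ₀ = (μ_n·τ_n − τ_data·x̄)/τ₀ = (-15.2083·0.360616 − 0.318949·-17.6) / 0.041667 = 0.129146/0.041667 ≈ 3.1.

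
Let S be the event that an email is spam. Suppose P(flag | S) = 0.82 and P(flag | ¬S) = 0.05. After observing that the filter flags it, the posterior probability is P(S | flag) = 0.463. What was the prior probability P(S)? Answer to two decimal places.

Bayes' rule in odds form gives O(S|E) = O(S)·[P(E|S)/P(E|¬S)], hence O(S) = O(S|E)/LR.
Posterior odds = 0.463/(1−0.463) = 0.8622. LR = 0.82/0.05 = 16.4000.
Prior odds = 0.8622/16.4000 = 0.0526, so P(S) = 0.0526/(1+0.0526) ≈ 0.05.

P(S) = 0.05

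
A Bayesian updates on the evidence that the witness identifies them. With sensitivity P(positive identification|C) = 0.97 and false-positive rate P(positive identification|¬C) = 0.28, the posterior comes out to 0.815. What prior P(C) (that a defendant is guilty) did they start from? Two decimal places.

In odds form, posterior odds = prior odds × likelihood ratio, so prior odds = posterior odds ÷ LR.
Posterior odds = 0.815/(1−0.815) = 4.4054. LR = 0.97/0.28 = 3.4643.
Prior odds = 4.4054/3.4643 = 1.2717, so P(C) = 1.2717/(1+1.2717) ≈ 0.56.

P(C) = 0.56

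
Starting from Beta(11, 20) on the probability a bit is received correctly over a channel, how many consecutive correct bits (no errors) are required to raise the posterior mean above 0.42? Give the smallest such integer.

After k correct bits and 0 errors the posterior is Beta(11+k, 20), with mean (11+k)/(11+20+k).
Set (11+k)/(31+k) > 0.42 and solve: k > (0.42·31 − 11)/(1 − 0.42) = 3.483.
The smallest integer exceeding 3.483 is 4, and checking k=4: (15)/(35) = 0.4286 > 0.42.

k = 4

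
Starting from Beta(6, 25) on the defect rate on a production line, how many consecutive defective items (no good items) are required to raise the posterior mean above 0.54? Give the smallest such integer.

k = 24

After k defective items and 0 good items the posterior is Beta(6+k, 25), with mean (6+k)/(6+25+k).
Set (6+k)/(31+k) > 0.54 and solve: k > (0.54·31 − 6)/(1 − 0.54) = 23.348.
The smallest integer exceeding 23.348 is 24, and checking k=24: (30)/(55) = 0.5455 > 0.54.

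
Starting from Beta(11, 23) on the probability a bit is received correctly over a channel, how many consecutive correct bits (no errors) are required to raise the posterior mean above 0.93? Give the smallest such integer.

k = 295

After k correct bits and 0 errors the posterior is Beta(11+k, 23), with mean (11+k)/(11+23+k).
Set (11+k)/(34+k) > 0.93 and solve: k > (0.93·34 − 11)/(1 − 0.93) = 294.571.
The smallest integer exceeding 294.571 is 295, and checking k=295: (306)/(329) = 0.9301 > 0.93.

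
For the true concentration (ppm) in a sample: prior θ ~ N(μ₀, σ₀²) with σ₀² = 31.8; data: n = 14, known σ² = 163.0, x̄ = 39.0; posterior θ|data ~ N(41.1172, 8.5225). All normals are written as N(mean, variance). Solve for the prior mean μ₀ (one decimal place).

μ₀ = 46.9

The posterior mean is a precision-weighted average: μ_n = (τ₀μ₀ + τ_data·x̄)/(τ₀+τ_data), with τ₀=1/σ₀² and τ_data=n/σ².
Here τ₀ = 1/31.8 = 0.031447 and τ_data = 14/163.0 = 0.085890, so τ_n = 0.117337.
Rearranging for μ₀: μ₀ = (μ_n·τ_n − τ_data·x̄)/τ₀ = (41.1172·0.117337 − 0.085890·39.0) / 0.031447 = 1.474859/0.031447 ≈ 46.9.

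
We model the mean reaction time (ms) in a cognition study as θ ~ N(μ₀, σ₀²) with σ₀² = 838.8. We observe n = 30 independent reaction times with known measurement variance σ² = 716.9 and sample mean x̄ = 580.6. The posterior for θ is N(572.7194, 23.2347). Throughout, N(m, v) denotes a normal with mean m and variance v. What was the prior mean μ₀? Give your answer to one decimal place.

μ₀ = 296.1

With known observation variance, the Normal–Normal posterior has precision τ_n = τ₀ + n/σ² and mean μ_n = (τ₀μ₀ + (n/σ²)x̄)/τ_n.
Here τ₀ = 1/838.8 = 0.001192 and τ_data = 30/716.9 = 0.041847, so τ_n = 0.043039.
Rearranging for μ₀: μ₀ = (μ_n·τ_n − τ_data·x̄)/τ₀ = (572.7194·0.043039 − 0.041847·580.6) / 0.001192 = 0.352902/0.001192 ≈ 296.1.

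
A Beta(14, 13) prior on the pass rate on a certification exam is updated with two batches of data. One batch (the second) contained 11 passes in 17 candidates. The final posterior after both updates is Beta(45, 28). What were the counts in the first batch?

20 passes and 9 failures

Because Beta–binomial updating is additive in the counts, the combined data contributed (α_post−α_prior, β_post−β_prior) successes and failures.
Total across both batches: 45−14=31 passes, 28−13=15 failures.
Subtract the second batch: 31−11=20 passes and 15−6=9 failures.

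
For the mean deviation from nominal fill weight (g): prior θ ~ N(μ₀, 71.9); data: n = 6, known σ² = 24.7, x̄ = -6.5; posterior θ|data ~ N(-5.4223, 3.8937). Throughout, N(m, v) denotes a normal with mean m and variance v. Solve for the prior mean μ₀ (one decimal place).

The posterior mean is a precision-weighted average: μ_n = (τ₀μ₀ + τ_data·x̄)/(τ₀+τ_data), with τ₀=1/σ₀² and τ_data=n/σ².
Here τ₀ = 1/71.9 = 0.013908 and τ_data = 6/24.7 = 0.242915, so τ_n = 0.256823.
Rearranging for μ₀: μ₀ = (μ_n·τ_n − τ_data·x̄)/τ₀ = (-5.4223·0.256823 − 0.242915·-6.5) / 0.013908 = 0.186376/0.013908 ≈ 13.4.

μ₀ = 13.4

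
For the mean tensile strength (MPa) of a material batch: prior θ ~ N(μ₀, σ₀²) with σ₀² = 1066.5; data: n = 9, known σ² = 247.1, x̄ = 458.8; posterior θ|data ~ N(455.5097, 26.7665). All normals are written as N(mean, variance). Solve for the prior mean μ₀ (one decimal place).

The posterior mean is a precision-weighted average: μ_n = (τ₀μ₀ + τ_data·x̄)/(τ₀+τ_data), with τ₀=1/σ₀² and τ_data=n/σ².
Here τ₀ = 1/1066.5 = 0.000938 and τ_data = 9/247.1 = 0.036423, so τ_n = 0.037361.
Rearranging for μ₀: μ₀ = (μ_n·τ_n − τ_data·x̄)/τ₀ = (455.5097·0.037361 − 0.036423·458.8) / 0.000938 = 0.307426/0.000938 ≈ 327.7.

μ₀ = 327.7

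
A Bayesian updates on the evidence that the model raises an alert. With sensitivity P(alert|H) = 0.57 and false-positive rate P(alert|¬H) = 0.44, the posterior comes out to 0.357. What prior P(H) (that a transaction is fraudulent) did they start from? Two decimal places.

In odds form, posterior odds = prior odds × likelihood ratio, so prior odds = posterior odds ÷ LR.
Posterior odds = 0.357/(1−0.357) = 0.5552. LR = 0.57/0.44 = 1.2955.
Prior odds = 0.5552/1.2955 = 0.4286, so P(H) = 0.4286/(1+0.4286) ≈ 0.30.

P(H) = 0.30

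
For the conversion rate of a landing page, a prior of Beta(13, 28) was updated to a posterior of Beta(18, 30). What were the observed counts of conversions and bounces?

Beta is conjugate to the binomial likelihood: posterior = Beta(a+s, b+f).
So s = 18 − 13 = 5 and f = 30 − 28 = 2.

5 conversions and 2 bounces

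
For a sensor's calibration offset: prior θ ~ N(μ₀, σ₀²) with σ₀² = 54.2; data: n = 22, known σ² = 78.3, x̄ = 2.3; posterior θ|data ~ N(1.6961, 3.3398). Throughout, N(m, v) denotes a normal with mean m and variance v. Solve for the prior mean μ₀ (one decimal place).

The posterior mean is a precision-weighted average: μ_n = (τ₀μ₀ + τ_data·x̄)/(τ₀+τ_data), with τ₀=1/σ₀² and τ_data=n/σ².
Here τ₀ = 1/54.2 = 0.018450 and τ_data = 22/78.3 = 0.280971, so τ_n = 0.299421.
Rearranging for μ₀: μ₀ = (μ_n·τ_n − τ_data·x̄)/τ₀ = (1.6961·0.299421 − 0.280971·2.3) / 0.018450 = -0.138385/0.018450 ≈ -7.5.

μ₀ = -7.5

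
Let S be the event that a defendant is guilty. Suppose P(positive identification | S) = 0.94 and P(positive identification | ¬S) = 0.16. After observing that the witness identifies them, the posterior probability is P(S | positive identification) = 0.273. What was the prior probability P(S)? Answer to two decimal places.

P(S) = 0.06

Bayes' rule in odds form gives O(S|E) = O(S)·[P(E|S)/P(E|¬S)], hence O(S) = O(S|E)/LR.
Posterior odds = 0.273/(1−0.273) = 0.3755. LR = 0.94/0.16 = 5.8750.
Prior odds = 0.3755/5.8750 = 0.0639, so P(S) = 0.0639/(1+0.0639) ≈ 0.06.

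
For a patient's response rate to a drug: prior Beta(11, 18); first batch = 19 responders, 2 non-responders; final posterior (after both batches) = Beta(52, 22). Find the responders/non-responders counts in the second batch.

Sequential conjugate updates are equivalent to a single update on the pooled data, so total successes = posterior α − prior α and total failures = posterior β − prior β.
Total across both batches: 52−11=41 responders, 22−18=4 non-responders.
Subtract the first batch: 41−19=22 responders and 4−2=2 non-responders.

22 responders and 2 non-responders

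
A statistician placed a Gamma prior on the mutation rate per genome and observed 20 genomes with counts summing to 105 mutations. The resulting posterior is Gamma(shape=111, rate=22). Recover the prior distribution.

Gamma(shape=6, rate=2)

A Gamma(α, β) prior (rate parametrization) on a Poisson rate with n observations summing to S gives posterior Gamma(α+S, β+n).
So α = 111 − 105 = 6 and β = 22 − 20 = 2.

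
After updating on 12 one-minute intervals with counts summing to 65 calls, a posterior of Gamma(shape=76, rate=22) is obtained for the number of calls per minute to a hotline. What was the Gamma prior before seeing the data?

Gamma(shape=11, rate=10)

Gamma–Poisson conjugacy: posterior shape = α + Σxᵢ, posterior rate = β + n.
So α = 76 − 65 = 11 and β = 22 − 12 = 10.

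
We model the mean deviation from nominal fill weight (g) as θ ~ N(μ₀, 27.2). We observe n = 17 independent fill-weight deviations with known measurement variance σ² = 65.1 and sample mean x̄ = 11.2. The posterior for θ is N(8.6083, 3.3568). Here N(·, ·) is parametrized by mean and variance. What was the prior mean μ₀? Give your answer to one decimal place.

μ₀ = -9.8

With known observation variance, the Normal–Normal posterior has precision τ_n = τ₀ + n/σ² and mean μ_n = (τ₀μ₀ + (n/σ²)x̄)/τ_n.
Here τ₀ = 1/27.2 = 0.036765 and τ_data = 17/65.1 = 0.261137, so τ_n = 0.297902.
Rearranging for μ₀: μ₀ = (μ_n·τ_n − τ_data·x̄)/τ₀ = (8.6083·0.297902 − 0.261137·11.2) / 0.036765 = -0.360305/0.036765 ≈ -9.8.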